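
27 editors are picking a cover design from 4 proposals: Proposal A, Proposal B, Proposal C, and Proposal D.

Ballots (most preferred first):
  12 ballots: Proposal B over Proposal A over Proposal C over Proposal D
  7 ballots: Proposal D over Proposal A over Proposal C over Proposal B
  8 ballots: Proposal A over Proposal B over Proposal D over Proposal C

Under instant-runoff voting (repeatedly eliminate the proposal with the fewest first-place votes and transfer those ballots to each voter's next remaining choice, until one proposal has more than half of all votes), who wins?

Proposal A

Round 1: Proposal A 8, Proposal B 12, Proposal C 0, Proposal D 7. Proposal C eliminated.
Round 2: Proposal A 8, Proposal B 12, Proposal D 7. Proposal D eliminated.
Round 3: Proposal A 15, Proposal B 12. Proposal A has a majority (≥14).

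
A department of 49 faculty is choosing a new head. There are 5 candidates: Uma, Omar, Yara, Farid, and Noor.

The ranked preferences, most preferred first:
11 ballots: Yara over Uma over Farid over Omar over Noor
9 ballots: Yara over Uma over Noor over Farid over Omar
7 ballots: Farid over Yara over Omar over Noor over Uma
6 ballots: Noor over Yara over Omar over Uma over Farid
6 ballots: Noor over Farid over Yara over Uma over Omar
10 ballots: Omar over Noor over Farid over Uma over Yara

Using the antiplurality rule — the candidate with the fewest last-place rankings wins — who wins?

Last-place votes: Uma 7, Omar 15, Yara 10, Farid 6, Noor 11.

Farid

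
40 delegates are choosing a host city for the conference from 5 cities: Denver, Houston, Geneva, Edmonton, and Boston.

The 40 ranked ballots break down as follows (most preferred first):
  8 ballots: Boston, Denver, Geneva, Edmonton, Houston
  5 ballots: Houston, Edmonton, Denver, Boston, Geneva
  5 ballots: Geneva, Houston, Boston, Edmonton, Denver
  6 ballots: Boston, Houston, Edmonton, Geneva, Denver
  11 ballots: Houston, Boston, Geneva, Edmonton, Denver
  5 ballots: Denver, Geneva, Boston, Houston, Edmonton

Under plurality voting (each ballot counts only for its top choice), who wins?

First-place votes: Denver 5, Houston 16, Geneva 5, Edmonton 0, Boston 14.

Houston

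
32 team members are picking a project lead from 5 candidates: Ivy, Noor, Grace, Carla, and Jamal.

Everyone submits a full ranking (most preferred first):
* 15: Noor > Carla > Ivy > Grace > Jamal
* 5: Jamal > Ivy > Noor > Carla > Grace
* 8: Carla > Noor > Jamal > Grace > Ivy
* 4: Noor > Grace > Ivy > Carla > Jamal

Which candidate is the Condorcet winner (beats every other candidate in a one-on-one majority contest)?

Noor vs Ivy: 27–5
Noor vs Grace: 32–0
Noor vs Carla: 24–8
Noor vs Jamal: 27–5
Noor beats every other candidate.

Noor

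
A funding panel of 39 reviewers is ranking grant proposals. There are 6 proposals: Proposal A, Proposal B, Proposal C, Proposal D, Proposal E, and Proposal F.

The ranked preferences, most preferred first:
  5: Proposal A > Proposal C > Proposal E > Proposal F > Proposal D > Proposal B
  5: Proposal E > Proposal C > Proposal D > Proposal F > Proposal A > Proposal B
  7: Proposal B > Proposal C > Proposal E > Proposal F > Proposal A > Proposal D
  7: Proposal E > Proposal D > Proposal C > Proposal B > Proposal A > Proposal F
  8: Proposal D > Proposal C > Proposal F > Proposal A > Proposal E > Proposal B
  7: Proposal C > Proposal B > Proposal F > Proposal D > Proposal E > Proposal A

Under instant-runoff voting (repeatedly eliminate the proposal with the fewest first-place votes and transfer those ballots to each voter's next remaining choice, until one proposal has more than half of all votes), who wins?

Proposal C

Round 1: Proposal A 5, Proposal B 7, Proposal C 7, Proposal D 8, Proposal E 12, Proposal F 0. Proposal F eliminated.
Round 2: Proposal A 5, Proposal B 7, Proposal C 7, Proposal D 8, Proposal E 12. Proposal A eliminated.
Round 3: Proposal B 7, Proposal C 12, Proposal D 8, Proposal E 12. Proposal B eliminated.
Round 4: Proposal C 19, Proposal D 8, Proposal E 12. Proposal D eliminated.
Round 5: Proposal C 27, Proposal E 12. Proposal C has a majority (≥20).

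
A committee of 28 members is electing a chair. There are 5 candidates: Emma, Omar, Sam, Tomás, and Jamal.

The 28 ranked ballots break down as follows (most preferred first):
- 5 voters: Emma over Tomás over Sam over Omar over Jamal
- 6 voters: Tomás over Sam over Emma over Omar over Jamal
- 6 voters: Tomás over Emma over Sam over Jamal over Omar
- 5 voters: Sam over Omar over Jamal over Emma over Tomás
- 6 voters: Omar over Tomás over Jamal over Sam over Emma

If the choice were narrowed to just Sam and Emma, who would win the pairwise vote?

Sam

Sam is ranked above Emma on 17 ballots; Emma above Sam on 11.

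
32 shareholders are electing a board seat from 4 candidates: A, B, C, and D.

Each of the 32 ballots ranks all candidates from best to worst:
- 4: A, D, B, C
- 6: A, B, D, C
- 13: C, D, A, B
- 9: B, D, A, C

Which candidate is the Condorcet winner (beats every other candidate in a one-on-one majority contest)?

D vs A: 22–10
D vs B: 17–15
D vs C: 19–13
D beats every other candidate.

D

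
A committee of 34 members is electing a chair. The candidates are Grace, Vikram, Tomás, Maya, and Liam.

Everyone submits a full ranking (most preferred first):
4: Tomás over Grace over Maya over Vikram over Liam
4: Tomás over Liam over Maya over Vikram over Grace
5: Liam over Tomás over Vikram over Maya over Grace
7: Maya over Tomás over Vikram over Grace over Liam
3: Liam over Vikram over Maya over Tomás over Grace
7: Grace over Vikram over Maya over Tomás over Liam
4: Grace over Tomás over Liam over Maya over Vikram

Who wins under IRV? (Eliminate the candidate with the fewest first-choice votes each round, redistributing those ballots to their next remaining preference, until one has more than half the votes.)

Tomás

Round 1: Grace 11, Vikram 0, Tomás 8, Maya 7, Liam 8. Vikram eliminated.
Round 2: Grace 11, Tomás 8, Maya 7, Liam 8. Maya eliminated.
Round 3: Grace 11, Tomás 15, Liam 8. Liam eliminated.
Round 4: Grace 11, Tomás 23. Tomás has a majority (≥18).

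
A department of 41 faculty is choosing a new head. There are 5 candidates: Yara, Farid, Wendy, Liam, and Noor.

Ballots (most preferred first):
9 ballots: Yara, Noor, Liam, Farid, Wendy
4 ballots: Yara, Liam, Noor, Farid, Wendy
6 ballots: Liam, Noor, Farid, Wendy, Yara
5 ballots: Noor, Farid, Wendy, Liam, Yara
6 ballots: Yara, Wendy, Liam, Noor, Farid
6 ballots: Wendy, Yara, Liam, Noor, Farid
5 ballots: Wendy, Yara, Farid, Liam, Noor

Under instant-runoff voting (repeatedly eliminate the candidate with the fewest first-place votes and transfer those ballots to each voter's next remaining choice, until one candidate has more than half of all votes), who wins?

Round 1: Yara 19, Farid 0, Wendy 11, Liam 6, Noor 5. Farid eliminated.
Round 2: Yara 19, Wendy 11, Liam 6, Noor 5. Noor eliminated.
Round 3: Yara 19, Wendy 16, Liam 6. Liam eliminated.
Round 4: Yara 19, Wendy 22. Wendy has a majority (≥21).

Wendy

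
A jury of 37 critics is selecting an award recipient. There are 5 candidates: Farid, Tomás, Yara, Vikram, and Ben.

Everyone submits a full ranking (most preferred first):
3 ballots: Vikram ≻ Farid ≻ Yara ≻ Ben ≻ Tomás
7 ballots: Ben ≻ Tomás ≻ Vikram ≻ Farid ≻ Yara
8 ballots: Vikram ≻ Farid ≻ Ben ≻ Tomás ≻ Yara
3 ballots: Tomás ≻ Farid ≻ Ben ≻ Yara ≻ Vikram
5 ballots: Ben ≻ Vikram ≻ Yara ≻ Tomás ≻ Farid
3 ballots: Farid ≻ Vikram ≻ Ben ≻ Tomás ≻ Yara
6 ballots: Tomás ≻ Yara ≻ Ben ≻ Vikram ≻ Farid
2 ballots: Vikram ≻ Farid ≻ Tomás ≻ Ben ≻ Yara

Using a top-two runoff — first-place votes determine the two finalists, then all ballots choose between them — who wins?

Ben

Round 1 first-place votes: Farid 3, Tomás 9, Yara 0, Vikram 13, Ben 12. Vikram and Ben advance.
Runoff: Vikram is ranked above Ben on 16 ballots, Ben above Vikram on 21.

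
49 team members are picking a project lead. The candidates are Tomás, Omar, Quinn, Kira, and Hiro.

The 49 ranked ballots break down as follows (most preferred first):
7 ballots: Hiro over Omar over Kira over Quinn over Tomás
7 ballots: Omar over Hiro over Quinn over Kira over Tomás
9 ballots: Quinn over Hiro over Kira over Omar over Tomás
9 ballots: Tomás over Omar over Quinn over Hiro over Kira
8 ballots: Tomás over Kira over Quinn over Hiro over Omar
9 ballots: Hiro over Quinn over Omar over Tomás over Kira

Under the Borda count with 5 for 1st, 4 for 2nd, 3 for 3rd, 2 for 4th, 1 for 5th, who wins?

Hiro

Tomás: 7×1 + 7×1 + 9×1 + 9×5 + 8×5 + 9×2 = 126
Omar: 7×4 + 7×5 + 9×2 + 9×4 + 8×1 + 9×3 = 152
Quinn: 7×2 + 7×3 + 9×5 + 9×3 + 8×3 + 9×4 = 167
Kira: 7×3 + 7×2 + 9×3 + 9×1 + 8×4 + 9×1 = 112
Hiro: 7×5 + 7×4 + 9×4 + 9×2 + 8×2 + 9×5 = 178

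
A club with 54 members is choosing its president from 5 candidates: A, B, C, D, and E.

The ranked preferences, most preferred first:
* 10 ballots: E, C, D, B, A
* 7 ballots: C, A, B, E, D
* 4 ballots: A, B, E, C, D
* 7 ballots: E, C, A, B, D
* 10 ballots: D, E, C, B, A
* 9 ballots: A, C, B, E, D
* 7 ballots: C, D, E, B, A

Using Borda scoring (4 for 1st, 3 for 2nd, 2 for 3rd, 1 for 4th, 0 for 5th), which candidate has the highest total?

C

A: 10×0 + 7×3 + 4×4 + 7×2 + 10×0 + 9×4 + 7×0 = 87
B: 10×1 + 7×2 + 4×3 + 7×1 + 10×1 + 9×2 + 7×1 = 78
C: 10×3 + 7×4 + 4×1 + 7×3 + 10×2 + 9×3 + 7×4 = 158
D: 10×2 + 7×0 + 4×0 + 7×0 + 10×4 + 9×0 + 7×3 = 81
E: 10×4 + 7×1 + 4×2 + 7×4 + 10×3 + 9×1 + 7×2 = 136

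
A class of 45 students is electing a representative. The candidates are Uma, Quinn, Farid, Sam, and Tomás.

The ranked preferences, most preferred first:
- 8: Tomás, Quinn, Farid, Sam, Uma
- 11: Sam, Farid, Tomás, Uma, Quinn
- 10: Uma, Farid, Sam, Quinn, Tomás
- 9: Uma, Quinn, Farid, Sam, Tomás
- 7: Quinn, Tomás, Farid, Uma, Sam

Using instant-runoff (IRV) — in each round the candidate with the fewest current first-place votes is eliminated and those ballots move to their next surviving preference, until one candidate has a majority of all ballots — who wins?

Round 1: Uma 19, Quinn 7, Farid 0, Sam 11, Tomás 8. Farid eliminated.
Round 2: Uma 19, Quinn 7, Sam 11, Tomás 8. Quinn eliminated.
Round 3: Uma 19, Sam 11, Tomás 15. Sam eliminated.
Round 4: Uma 19, Tomás 26. Tomás has a majority (≥23).

Tomás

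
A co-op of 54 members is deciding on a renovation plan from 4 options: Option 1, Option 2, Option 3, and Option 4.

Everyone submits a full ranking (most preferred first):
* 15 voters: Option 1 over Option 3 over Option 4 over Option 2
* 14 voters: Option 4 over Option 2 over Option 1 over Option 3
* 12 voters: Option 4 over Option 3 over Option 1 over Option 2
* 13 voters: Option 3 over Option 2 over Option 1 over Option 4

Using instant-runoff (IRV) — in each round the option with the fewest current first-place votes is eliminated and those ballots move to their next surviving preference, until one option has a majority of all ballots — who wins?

Option 1

Round 1: Option 1 15, Option 2 0, Option 3 13, Option 4 26. Option 2 eliminated.
Round 2: Option 1 15, Option 3 13, Option 4 26. Option 3 eliminated.
Round 3: Option 1 28, Option 4 26. Option 1 has a majority (≥28).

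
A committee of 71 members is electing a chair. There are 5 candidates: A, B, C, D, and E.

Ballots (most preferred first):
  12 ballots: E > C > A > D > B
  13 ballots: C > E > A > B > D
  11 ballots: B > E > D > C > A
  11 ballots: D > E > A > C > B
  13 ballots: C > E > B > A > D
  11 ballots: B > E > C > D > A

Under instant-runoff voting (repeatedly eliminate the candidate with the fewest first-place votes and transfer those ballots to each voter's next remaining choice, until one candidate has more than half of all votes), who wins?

Round 1: A 0, B 22, C 26, D 11, E 12. A eliminated.
Round 2: B 22, C 26, D 11, E 12. D eliminated.
Round 3: B 22, C 26, E 23. B eliminated.
Round 4: C 26, E 45. E has a majority (≥36).

E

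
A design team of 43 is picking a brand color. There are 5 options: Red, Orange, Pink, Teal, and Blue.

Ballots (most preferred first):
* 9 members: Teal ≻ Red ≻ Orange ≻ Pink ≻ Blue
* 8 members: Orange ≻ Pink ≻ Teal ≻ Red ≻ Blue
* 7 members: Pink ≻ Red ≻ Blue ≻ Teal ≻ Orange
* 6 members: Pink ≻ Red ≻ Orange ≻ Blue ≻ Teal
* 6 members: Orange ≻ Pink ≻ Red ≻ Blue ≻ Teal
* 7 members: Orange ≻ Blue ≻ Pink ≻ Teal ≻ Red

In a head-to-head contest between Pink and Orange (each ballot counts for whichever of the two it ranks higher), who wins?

Pink is ranked above Orange on 13 ballots; Orange above Pink on 30.

Orange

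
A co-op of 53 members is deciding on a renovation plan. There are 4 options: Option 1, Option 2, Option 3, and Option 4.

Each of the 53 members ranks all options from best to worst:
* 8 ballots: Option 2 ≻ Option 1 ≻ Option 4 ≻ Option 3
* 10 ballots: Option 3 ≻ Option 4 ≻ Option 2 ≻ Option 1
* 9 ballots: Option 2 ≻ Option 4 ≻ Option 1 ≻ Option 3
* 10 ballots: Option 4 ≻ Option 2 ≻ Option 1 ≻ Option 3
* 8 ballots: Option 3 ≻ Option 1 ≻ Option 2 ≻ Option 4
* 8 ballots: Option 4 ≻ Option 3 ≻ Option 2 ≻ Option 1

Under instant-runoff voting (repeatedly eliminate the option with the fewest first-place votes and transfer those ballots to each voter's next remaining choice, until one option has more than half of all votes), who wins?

Round 1: Option 1 0, Option 2 17, Option 3 18, Option 4 18. Option 1 eliminated.
Round 2: Option 2 17, Option 3 18, Option 4 18. Option 2 eliminated.
Round 3: Option 3 18, Option 4 35. Option 4 has a majority (≥27).

Option 4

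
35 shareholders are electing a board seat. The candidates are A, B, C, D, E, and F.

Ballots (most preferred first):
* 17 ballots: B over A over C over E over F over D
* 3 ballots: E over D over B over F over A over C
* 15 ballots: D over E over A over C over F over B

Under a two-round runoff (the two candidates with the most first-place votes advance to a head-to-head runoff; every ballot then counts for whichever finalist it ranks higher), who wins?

Round 1 first-place votes: A 0, B 17, C 0, D 15, E 3, F 0. B and D advance.
Runoff: B is ranked above D on 17 ballots, D above B on 18.

D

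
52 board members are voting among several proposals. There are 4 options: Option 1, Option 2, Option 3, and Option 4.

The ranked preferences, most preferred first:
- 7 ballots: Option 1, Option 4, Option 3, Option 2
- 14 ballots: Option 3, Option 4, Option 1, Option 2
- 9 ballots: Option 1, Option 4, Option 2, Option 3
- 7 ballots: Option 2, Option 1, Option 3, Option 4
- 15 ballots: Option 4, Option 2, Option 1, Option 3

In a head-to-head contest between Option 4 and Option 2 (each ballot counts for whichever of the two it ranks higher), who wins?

Option 4

Option 4 is ranked above Option 2 on 45 ballots; Option 2 above Option 4 on 7.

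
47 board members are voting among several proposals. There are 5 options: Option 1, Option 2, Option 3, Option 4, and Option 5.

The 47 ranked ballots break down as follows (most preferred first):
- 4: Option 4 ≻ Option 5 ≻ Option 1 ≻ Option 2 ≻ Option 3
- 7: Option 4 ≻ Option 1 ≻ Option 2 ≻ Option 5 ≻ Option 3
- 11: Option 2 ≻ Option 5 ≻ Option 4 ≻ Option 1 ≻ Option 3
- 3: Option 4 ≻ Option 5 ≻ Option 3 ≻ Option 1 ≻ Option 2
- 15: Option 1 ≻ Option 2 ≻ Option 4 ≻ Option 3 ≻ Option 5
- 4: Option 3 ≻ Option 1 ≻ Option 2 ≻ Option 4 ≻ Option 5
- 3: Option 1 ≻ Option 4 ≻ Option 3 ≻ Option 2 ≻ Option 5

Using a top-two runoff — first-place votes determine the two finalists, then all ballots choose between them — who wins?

Round 1 first-place votes: Option 1 18, Option 2 11, Option 3 4, Option 4 14, Option 5 0. Option 1 and Option 4 advance.
Runoff: Option 1 is ranked above Option 4 on 22 ballots, Option 4 above Option 1 on 25.

Option 4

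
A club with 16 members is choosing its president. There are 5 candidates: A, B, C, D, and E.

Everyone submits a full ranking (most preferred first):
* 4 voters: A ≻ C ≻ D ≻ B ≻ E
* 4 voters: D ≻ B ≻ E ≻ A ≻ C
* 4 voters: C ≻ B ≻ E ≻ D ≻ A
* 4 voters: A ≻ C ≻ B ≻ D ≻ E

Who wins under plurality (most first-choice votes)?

A

First-place votes: A 8, B 0, C 4, D 4, E 0.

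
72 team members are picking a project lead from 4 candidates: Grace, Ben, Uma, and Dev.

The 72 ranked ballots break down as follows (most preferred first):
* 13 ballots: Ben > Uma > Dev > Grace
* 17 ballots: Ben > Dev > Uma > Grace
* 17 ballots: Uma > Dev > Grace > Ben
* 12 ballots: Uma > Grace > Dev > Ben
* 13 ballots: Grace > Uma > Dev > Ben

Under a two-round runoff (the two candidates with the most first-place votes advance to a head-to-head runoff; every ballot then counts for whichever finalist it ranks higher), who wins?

Round 1 first-place votes: Grace 13, Ben 30, Uma 29, Dev 0. Ben and Uma advance.
Runoff: Ben is ranked above Uma on 30 ballots, Uma above Ben on 42.

Uma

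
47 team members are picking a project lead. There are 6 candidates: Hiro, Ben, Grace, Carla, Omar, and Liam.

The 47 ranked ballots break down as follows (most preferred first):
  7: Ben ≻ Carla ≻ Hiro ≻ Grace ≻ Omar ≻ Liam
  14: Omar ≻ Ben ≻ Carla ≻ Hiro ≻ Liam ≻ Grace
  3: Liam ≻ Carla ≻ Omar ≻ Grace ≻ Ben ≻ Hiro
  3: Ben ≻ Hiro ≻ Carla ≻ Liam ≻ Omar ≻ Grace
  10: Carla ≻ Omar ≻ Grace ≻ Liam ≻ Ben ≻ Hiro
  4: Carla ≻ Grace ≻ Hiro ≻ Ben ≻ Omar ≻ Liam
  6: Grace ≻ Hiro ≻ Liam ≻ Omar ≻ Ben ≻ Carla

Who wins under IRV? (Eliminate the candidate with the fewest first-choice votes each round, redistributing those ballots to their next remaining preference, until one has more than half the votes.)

Round 1: Hiro 0, Ben 10, Grace 6, Carla 14, Omar 14, Liam 3. Hiro eliminated.
Round 2: Ben 10, Grace 6, Carla 14, Omar 14, Liam 3. Liam eliminated.
Round 3: Ben 10, Grace 6, Carla 17, Omar 14. Grace eliminated.
Round 4: Ben 10, Carla 17, Omar 20. Ben eliminated.
Round 5: Carla 27, Omar 20. Carla has a majority (≥24).

Carla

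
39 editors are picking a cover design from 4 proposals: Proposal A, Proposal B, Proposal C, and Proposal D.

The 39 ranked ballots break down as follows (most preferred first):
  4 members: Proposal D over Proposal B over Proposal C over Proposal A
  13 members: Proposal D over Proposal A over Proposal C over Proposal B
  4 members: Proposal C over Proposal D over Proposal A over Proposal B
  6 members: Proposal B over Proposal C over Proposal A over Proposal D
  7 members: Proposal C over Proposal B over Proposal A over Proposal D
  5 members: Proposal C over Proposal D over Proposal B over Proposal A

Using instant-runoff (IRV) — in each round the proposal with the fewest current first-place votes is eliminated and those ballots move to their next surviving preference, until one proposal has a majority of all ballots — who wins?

Round 1: Proposal A 0, Proposal B 6, Proposal C 16, Proposal D 17. Proposal A eliminated.
Round 2: Proposal B 6, Proposal C 16, Proposal D 17. Proposal B eliminated.
Round 3: Proposal C 22, Proposal D 17. Proposal C has a majority (≥20).

Proposal C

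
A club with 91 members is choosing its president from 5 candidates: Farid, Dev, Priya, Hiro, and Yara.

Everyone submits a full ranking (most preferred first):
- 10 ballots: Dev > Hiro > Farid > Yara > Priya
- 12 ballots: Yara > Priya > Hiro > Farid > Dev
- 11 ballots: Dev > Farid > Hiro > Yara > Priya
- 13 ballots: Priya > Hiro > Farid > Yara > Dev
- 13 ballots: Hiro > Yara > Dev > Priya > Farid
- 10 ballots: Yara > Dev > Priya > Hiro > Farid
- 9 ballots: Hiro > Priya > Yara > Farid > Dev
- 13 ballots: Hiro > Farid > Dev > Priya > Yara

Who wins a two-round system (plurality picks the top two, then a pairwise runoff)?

Round 1 first-place votes: Farid 0, Dev 21, Priya 13, Hiro 35, Yara 22. Hiro and Yara advance.
Runoff: Hiro is ranked above Yara on 69 ballots, Yara above Hiro on 22.

Hiro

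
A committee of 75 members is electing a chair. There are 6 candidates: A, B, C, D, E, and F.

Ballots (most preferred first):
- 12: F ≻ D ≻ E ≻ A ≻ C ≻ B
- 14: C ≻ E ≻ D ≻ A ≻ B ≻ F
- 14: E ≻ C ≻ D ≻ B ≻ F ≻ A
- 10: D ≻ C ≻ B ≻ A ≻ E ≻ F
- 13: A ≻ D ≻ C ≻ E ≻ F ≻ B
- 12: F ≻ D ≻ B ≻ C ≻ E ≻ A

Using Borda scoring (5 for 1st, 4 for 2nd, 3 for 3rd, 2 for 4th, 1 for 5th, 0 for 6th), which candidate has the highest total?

D

A: 12×2 + 14×2 + 14×0 + 10×2 + 13×5 + 12×0 = 137
B: 12×0 + 14×1 + 14×2 + 10×3 + 13×0 + 12×3 = 108
C: 12×1 + 14×5 + 14×4 + 10×4 + 13×3 + 12×2 = 241
D: 12×4 + 14×3 + 14×3 + 10×5 + 13×4 + 12×4 = 282
E: 12×3 + 14×4 + 14×5 + 10×1 + 13×2 + 12×1 = 210
F: 12×5 + 14×0 + 14×1 + 10×0 + 13×1 + 12×5 = 147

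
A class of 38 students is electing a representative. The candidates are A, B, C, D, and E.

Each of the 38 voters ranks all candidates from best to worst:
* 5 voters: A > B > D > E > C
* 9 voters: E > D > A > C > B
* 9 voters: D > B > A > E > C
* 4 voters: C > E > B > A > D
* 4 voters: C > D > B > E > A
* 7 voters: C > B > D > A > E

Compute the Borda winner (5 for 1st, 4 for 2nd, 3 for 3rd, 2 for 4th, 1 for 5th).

A: 5×5 + 9×3 + 9×3 + 4×2 + 4×1 + 7×2 = 105
B: 5×4 + 9×1 + 9×4 + 4×3 + 4×3 + 7×4 = 117
C: 5×1 + 9×2 + 9×1 + 4×5 + 4×5 + 7×5 = 107
D: 5×3 + 9×4 + 9×5 + 4×1 + 4×4 + 7×3 = 137
E: 5×2 + 9×5 + 9×2 + 4×4 + 4×2 + 7×1 = 104

D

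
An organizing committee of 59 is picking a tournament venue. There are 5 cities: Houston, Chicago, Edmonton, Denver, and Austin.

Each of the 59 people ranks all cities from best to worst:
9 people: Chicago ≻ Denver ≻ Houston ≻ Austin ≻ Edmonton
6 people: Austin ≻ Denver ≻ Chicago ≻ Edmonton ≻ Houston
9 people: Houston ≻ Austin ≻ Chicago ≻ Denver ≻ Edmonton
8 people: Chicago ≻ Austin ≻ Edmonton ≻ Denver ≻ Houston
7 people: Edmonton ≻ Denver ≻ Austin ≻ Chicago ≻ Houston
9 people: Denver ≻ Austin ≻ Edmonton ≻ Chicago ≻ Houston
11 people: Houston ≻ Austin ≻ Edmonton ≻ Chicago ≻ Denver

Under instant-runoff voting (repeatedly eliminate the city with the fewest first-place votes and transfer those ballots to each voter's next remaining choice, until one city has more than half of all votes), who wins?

Denver

Round 1: Houston 20, Chicago 17, Edmonton 7, Denver 9, Austin 6. Austin eliminated.
Round 2: Houston 20, Chicago 17, Edmonton 7, Denver 15. Edmonton eliminated.
Round 3: Houston 20, Chicago 17, Denver 22. Chicago eliminated.
Round 4: Houston 20, Denver 39. Denver has a majority (≥30).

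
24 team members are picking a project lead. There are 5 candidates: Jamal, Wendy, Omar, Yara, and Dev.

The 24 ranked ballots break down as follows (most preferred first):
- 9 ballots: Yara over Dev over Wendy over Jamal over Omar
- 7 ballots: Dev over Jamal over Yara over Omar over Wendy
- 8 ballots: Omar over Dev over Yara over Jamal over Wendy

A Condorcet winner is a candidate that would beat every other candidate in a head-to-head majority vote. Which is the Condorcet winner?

Dev

Dev vs Jamal: 24–0
Dev vs Wendy: 24–0
Dev vs Omar: 16–8
Dev vs Yara: 15–9
Dev beats every other candidate.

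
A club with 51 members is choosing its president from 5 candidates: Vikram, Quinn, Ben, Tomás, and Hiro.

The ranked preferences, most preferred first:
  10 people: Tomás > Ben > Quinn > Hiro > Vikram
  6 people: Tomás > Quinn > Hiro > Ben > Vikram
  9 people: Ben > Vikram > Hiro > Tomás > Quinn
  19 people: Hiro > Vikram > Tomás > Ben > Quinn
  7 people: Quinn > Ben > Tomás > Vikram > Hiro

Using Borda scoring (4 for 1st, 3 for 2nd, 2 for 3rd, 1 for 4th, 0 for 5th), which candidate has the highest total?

Tomás

Vikram: 10×0 + 6×0 + 9×3 + 19×3 + 7×1 = 91
Quinn: 10×2 + 6×3 + 9×0 + 19×0 + 7×4 = 66
Ben: 10×3 + 6×1 + 9×4 + 19×1 + 7×3 = 112
Tomás: 10×4 + 6×4 + 9×1 + 19×2 + 7×2 = 125
Hiro: 10×1 + 6×2 + 9×2 + 19×4 + 7×0 = 116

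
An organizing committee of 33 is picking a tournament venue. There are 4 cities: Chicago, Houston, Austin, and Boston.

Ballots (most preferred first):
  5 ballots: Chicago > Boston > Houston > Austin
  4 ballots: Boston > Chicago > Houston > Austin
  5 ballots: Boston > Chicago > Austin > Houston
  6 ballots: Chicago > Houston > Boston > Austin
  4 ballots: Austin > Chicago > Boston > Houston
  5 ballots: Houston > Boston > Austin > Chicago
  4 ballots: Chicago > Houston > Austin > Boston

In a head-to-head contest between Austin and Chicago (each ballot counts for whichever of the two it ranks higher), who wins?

Chicago

Austin is ranked above Chicago on 9 ballots; Chicago above Austin on 24.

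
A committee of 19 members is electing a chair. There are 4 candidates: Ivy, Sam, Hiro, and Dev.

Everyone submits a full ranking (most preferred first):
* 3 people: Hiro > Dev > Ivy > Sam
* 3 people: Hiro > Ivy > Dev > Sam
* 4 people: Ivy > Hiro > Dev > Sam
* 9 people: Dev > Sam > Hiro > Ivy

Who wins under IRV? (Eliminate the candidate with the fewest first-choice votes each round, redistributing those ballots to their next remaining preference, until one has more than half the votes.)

Round 1: Ivy 4, Sam 0, Hiro 6, Dev 9. Sam eliminated.
Round 2: Ivy 4, Hiro 6, Dev 9. Ivy eliminated.
Round 3: Hiro 10, Dev 9. Hiro has a majority (≥10).

Hiro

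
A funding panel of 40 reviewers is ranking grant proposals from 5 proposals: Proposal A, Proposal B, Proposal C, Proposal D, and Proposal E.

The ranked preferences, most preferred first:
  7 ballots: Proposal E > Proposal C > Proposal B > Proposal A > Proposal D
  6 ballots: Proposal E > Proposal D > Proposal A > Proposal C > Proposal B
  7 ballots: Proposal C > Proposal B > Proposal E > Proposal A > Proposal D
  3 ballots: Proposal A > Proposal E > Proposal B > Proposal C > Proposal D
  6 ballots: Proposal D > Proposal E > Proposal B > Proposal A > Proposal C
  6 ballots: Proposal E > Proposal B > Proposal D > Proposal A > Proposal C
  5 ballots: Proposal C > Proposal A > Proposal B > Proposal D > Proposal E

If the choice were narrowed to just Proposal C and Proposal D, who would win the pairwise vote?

Proposal C

Proposal C is ranked above Proposal D on 22 ballots; Proposal D above Proposal C on 18.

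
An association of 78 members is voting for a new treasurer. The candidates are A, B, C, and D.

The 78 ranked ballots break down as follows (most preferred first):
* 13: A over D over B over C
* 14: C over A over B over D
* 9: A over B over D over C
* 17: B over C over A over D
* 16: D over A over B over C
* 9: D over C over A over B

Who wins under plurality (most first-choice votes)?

D

First-place votes: A 22, B 17, C 14, D 25.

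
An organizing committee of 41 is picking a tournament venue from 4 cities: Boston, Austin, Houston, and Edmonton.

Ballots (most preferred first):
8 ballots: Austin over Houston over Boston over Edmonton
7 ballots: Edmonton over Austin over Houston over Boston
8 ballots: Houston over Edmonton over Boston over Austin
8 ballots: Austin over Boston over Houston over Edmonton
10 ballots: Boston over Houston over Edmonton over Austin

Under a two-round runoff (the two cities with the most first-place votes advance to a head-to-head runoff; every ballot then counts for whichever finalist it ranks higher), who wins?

Round 1 first-place votes: Boston 10, Austin 16, Houston 8, Edmonton 7. Austin and Boston advance.
Runoff: Austin is ranked above Boston on 23 ballots, Boston above Austin on 18.

Austin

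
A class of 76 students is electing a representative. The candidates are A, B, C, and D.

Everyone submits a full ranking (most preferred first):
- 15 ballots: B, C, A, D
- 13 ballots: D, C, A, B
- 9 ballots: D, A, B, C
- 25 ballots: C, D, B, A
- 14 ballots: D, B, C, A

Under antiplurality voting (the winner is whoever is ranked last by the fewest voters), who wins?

Last-place votes: A 39, B 13, C 9, D 15.

C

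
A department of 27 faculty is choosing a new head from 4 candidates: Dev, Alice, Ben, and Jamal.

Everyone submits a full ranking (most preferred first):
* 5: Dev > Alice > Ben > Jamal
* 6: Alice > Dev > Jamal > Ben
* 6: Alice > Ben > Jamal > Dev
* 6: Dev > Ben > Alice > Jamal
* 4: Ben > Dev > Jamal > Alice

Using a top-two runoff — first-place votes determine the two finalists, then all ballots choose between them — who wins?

Dev

Round 1 first-place votes: Dev 11, Alice 12, Ben 4, Jamal 0. Alice and Dev advance.
Runoff: Alice is ranked above Dev on 12 ballots, Dev above Alice on 15.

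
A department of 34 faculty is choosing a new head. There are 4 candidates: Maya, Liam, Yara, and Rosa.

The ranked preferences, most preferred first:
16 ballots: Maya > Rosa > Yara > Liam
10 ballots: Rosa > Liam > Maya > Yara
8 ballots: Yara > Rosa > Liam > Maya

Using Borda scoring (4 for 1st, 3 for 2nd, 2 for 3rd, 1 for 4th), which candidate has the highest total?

Maya: 16×4 + 10×2 + 8×1 = 92
Liam: 16×1 + 10×3 + 8×2 = 62
Yara: 16×2 + 10×1 + 8×4 = 74
Rosa: 16×3 + 10×4 + 8×3 = 112

Rosa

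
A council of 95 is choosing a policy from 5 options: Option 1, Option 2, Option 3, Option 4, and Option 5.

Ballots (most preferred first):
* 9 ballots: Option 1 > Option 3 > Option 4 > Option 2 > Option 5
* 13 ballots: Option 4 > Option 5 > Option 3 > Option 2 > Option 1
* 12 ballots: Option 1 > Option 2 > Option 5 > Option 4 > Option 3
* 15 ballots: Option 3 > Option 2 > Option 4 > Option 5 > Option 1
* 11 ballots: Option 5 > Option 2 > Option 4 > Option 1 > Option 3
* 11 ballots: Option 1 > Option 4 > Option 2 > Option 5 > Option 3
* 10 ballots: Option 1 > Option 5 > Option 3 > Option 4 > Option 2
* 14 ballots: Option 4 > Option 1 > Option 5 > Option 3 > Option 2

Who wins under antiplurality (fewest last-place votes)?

Option 4

Last-place votes: Option 1 28, Option 2 24, Option 3 34, Option 4 0, Option 5 9.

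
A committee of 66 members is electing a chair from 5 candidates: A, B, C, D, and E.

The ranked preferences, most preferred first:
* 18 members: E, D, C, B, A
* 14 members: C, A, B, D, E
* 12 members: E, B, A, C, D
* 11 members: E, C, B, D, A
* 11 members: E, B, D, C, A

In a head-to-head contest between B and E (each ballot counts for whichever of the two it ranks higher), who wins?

E

B is ranked above E on 14 ballots; E above B on 52.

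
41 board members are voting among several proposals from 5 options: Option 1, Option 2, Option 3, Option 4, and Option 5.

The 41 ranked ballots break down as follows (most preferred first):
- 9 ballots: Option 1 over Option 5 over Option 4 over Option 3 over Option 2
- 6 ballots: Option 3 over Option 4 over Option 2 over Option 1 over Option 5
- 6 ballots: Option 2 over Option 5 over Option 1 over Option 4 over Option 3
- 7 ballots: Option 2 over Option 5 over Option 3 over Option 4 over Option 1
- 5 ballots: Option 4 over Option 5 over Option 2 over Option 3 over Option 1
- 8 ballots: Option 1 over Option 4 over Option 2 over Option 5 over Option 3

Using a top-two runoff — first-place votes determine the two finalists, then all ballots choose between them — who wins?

Option 2

Round 1 first-place votes: Option 1 17, Option 2 13, Option 3 6, Option 4 5, Option 5 0. Option 1 and Option 2 advance.
Runoff: Option 1 is ranked above Option 2 on 17 ballots, Option 2 above Option 1 on 24.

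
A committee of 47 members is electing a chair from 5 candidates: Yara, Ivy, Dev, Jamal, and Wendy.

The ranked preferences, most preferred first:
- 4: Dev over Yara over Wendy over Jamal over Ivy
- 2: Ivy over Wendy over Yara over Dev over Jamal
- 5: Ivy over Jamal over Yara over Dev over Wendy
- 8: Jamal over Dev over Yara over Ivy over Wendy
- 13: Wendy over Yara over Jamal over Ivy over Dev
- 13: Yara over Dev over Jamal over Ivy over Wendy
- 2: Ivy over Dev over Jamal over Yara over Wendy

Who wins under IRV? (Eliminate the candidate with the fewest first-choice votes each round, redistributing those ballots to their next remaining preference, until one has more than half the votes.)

Round 1: Yara 13, Ivy 9, Dev 4, Jamal 8, Wendy 13. Dev eliminated.
Round 2: Yara 17, Ivy 9, Jamal 8, Wendy 13. Jamal eliminated.
Round 3: Yara 25, Ivy 9, Wendy 13. Yara has a majority (≥24).

Yara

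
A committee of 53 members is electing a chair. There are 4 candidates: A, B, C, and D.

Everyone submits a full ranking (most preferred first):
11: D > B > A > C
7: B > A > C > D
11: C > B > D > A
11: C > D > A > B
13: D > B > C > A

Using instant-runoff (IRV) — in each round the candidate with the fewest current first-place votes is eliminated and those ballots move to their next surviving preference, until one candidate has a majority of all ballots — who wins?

Round 1: A 0, B 7, C 22, D 24. A eliminated.
Round 2: B 7, C 22, D 24. B eliminated.
Round 3: C 29, D 24. C has a majority (≥27).

C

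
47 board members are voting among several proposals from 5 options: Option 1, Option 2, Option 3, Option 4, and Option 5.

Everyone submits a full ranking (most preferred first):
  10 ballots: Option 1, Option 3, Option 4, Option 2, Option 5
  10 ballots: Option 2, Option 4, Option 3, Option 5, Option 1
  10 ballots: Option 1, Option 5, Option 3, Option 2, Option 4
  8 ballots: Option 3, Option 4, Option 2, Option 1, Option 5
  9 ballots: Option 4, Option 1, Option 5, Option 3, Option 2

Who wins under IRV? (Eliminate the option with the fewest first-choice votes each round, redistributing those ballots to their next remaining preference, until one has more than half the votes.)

Round 1: Option 1 20, Option 2 10, Option 3 8, Option 4 9, Option 5 0. Option 5 eliminated.
Round 2: Option 1 20, Option 2 10, Option 3 8, Option 4 9. Option 3 eliminated.
Round 3: Option 1 20, Option 2 10, Option 4 17. Option 2 eliminated.
Round 4: Option 1 20, Option 4 27. Option 4 has a majority (≥24).

Option 4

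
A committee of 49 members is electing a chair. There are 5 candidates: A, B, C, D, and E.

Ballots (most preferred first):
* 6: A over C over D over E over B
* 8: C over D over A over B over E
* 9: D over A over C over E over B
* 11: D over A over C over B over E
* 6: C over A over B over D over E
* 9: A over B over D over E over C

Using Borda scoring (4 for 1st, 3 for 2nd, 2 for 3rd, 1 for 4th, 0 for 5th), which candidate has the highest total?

A: 6×4 + 8×2 + 9×3 + 11×3 + 6×3 + 9×4 = 154
B: 6×0 + 8×1 + 9×0 + 11×1 + 6×2 + 9×3 = 58
C: 6×3 + 8×4 + 9×2 + 11×2 + 6×4 + 9×0 = 114
D: 6×2 + 8×3 + 9×4 + 11×4 + 6×1 + 9×2 = 140
E: 6×1 + 8×0 + 9×1 + 11×0 + 6×0 + 9×1 = 24

A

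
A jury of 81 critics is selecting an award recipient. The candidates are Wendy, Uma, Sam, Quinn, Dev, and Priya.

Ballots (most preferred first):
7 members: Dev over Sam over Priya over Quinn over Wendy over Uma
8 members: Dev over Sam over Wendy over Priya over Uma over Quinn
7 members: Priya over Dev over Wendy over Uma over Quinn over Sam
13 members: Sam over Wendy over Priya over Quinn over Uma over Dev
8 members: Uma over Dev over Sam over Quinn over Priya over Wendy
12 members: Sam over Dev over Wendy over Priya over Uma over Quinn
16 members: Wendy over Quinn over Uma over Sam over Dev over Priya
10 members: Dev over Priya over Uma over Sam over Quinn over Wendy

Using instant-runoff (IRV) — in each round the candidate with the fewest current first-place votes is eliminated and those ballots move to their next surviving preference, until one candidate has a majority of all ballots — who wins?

Sam

Round 1: Wendy 16, Uma 8, Sam 25, Quinn 0, Dev 25, Priya 7. Quinn eliminated.
Round 2: Wendy 16, Uma 8, Sam 25, Dev 25, Priya 7. Priya eliminated.
Round 3: Wendy 16, Uma 8, Sam 25, Dev 32. Uma eliminated.
Round 4: Wendy 16, Sam 25, Dev 40. Wendy eliminated.
Round 5: Sam 41, Dev 40. Sam has a majority (≥41).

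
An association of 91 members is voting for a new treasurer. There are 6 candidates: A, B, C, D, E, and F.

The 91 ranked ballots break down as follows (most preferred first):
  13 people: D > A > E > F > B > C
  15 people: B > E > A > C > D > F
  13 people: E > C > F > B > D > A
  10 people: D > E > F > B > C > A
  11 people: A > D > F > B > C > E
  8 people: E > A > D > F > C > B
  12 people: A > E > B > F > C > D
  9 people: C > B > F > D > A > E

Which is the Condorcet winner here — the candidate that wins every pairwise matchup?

E vs A: 46–45
E vs B: 56–35
E vs C: 71–20
E vs D: 48–43
E vs F: 71–20
E beats every other candidate.

E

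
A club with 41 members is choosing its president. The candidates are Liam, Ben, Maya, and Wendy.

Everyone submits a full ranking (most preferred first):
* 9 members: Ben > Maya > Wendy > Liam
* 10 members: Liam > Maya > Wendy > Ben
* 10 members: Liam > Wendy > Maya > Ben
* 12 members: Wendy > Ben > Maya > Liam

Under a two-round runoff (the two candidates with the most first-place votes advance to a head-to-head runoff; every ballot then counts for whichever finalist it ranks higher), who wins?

Wendy

Round 1 first-place votes: Liam 20, Ben 9, Maya 0, Wendy 12. Liam and Wendy advance.
Runoff: Liam is ranked above Wendy on 20 ballots, Wendy above Liam on 21.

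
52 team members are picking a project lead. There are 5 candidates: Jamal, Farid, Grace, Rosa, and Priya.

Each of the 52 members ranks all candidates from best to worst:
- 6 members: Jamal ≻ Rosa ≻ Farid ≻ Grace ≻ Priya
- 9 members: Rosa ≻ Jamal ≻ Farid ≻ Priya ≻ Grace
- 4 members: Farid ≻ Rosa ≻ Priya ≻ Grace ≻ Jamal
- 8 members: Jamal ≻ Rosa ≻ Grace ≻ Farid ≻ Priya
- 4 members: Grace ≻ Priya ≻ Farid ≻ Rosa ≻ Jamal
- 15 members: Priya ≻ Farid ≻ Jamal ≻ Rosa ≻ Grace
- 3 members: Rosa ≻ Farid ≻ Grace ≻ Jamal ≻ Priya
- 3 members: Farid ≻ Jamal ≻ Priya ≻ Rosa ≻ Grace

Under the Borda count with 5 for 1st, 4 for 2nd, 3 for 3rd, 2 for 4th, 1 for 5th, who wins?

Jamal: 6×5 + 9×4 + 4×1 + 8×5 + 4×1 + 15×3 + 3×2 + 3×4 = 177
Farid: 6×3 + 9×3 + 4×5 + 8×2 + 4×3 + 15×4 + 3×4 + 3×5 = 180
Grace: 6×2 + 9×1 + 4×2 + 8×3 + 4×5 + 15×1 + 3×3 + 3×1 = 100
Rosa: 6×4 + 9×5 + 4×4 + 8×4 + 4×2 + 15×2 + 3×5 + 3×2 = 176
Priya: 6×1 + 9×2 + 4×3 + 8×1 + 4×4 + 15×5 + 3×1 + 3×3 = 147

Farid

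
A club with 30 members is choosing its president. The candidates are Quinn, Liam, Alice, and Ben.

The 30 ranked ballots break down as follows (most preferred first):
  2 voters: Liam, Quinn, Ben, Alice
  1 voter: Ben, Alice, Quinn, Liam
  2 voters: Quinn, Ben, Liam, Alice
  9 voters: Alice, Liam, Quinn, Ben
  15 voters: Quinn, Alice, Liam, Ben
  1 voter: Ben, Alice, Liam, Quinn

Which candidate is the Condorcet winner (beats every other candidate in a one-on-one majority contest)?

Quinn

Quinn vs Liam: 18–12
Quinn vs Alice: 19–11
Quinn vs Ben: 28–2
Quinn beats every other candidate.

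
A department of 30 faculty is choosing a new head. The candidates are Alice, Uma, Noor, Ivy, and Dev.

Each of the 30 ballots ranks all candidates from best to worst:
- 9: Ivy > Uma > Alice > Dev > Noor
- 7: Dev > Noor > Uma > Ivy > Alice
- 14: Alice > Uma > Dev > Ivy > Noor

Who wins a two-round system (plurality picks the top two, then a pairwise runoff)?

Round 1 first-place votes: Alice 14, Uma 0, Noor 0, Ivy 9, Dev 7. Alice and Ivy advance.
Runoff: Alice is ranked above Ivy on 14 ballots, Ivy above Alice on 16.

Ivy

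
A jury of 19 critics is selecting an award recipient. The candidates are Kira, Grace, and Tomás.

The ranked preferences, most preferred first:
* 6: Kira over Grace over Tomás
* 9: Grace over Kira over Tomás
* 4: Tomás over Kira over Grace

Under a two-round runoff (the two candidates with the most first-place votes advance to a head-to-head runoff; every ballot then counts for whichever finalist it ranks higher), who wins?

Round 1 first-place votes: Kira 6, Grace 9, Tomás 4. Grace and Kira advance.
Runoff: Grace is ranked above Kira on 9 ballots, Kira above Grace on 10.

Kira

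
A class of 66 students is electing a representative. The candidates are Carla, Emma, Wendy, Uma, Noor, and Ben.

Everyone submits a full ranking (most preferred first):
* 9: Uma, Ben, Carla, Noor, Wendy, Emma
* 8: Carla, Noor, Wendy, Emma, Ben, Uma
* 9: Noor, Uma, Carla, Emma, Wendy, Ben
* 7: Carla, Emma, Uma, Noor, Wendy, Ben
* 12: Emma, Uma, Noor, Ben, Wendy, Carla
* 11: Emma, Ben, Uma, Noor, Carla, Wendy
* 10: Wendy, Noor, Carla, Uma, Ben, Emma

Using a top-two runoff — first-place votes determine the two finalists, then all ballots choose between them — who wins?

Carla

Round 1 first-place votes: Carla 15, Emma 23, Wendy 10, Uma 9, Noor 9, Ben 0. Emma and Carla advance.
Runoff: Emma is ranked above Carla on 23 ballots, Carla above Emma on 43.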